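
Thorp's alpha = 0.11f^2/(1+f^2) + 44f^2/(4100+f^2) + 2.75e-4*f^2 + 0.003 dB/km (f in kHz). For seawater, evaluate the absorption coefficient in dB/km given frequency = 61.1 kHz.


f^2 = 3733.21
alpha = 0.11*3733.21/(1+3733.21) + 44*3733.21/(4100+3733.21) + 2.75e-4*3733.21 + 0.003 = 22.109

22.109 dB/km


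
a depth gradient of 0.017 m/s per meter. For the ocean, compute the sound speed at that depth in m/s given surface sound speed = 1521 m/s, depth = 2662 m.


1566.254 m/s


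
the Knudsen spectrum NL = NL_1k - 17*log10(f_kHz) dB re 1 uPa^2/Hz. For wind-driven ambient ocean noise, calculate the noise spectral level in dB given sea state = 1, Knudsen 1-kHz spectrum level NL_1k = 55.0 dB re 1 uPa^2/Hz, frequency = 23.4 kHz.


31.72 dB


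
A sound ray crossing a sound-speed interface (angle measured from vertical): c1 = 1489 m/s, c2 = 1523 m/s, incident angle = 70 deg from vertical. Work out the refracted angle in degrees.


sin(theta2) = (c2/c1)*sin(theta1) = (1523/1489)*sin(70 deg) = 0.96115
theta2 = arcsin(0.96115) = 73.98

73.98 deg


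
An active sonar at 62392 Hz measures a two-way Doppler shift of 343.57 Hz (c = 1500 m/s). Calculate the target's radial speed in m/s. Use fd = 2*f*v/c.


From fd = 2*f*v/c, v = c*fd/(2*f) = 1500 * 343.57 / (2*62392) = 4.13

4.13 m/s


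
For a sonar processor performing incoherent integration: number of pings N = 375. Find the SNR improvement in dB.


12.87 dB


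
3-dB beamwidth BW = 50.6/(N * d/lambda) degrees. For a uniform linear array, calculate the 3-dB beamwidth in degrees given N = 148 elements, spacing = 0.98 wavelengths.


0.35 deg


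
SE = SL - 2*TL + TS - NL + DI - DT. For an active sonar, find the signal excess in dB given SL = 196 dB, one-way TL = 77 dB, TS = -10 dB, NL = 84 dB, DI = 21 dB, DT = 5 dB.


SE = SL - 2*TL + TS - NL + DI - DT = 196 - 2*77 + (-10) - 84 + 21 - 5 = -36

-36 dB


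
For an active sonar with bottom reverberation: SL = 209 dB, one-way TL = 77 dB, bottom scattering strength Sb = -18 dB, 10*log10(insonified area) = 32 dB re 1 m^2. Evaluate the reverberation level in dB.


RL = SL - 2*TL + Sb + 10*log10(A) = 209 - 2*77 + (-18) + 32 = 69

69 dB


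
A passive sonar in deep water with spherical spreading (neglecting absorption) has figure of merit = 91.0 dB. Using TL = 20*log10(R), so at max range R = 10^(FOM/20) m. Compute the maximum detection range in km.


35.48 km


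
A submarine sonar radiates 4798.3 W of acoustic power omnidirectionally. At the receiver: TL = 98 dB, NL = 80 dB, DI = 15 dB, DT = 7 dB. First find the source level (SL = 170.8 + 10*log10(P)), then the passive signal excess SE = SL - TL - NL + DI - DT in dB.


Step 1: SL = 170.8 + 10*log10(4798.3) = 207.61 dB
Step 2: SE = SL - TL - NL + DI - DT = 207.61 - 98 - 80 + 15 - 7 = 37.61

37.61 dB


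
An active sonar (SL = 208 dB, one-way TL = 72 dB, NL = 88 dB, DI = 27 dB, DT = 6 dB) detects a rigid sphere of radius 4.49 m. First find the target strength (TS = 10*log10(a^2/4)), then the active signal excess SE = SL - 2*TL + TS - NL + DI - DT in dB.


Step 1: TS = 10*log10(4.49^2/4) = 7.02 dB
Step 2: SE = SL - 2*TL + TS - NL + DI - DT = 208 - 2*72 + (7.02) - 88 + 27 - 6 = 4.02

4.02 dB


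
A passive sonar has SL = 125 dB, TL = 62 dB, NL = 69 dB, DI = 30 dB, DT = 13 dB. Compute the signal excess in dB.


11 dB


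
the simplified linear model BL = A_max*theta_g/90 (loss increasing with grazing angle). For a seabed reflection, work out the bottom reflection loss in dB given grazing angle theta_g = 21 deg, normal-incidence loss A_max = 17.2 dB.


BL = A_max * theta_g / 90 = 17.2 * 21 / 90 = 4.01

4.01 dB


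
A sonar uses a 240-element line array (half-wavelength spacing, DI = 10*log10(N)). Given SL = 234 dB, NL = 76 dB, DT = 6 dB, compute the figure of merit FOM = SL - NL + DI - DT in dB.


Step 1: DI = 10*log10(240) = 23.8 dB
Step 2: FOM = SL - NL + DI - DT = 234 - 76 + 23.8 - 6 = 175.8

175.8 dB


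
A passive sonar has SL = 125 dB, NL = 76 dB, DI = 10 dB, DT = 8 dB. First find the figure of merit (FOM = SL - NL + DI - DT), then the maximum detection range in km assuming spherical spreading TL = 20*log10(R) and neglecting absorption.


Step 1: FOM = SL - NL + DI - DT = 125 - 76 + 10 - 8 = 51 dB
Step 2: at max range FOM = TL = 20*log10(R), so R = 10^(51/20) = 354.81 m = 0.35 km

0.35 km


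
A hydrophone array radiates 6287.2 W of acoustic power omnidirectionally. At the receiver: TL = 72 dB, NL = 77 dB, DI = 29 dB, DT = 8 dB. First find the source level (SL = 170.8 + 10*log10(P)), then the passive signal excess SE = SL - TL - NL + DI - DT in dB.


Step 1: SL = 170.8 + 10*log10(6287.2) = 208.78 dB
Step 2: SE = SL - TL - NL + DI - DT = 208.78 - 72 - 77 + 29 - 8 = 80.78

80.78 dB


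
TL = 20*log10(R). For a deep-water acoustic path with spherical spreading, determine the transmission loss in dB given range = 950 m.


TL = 20*log10(950) = 59.55

59.55 dB


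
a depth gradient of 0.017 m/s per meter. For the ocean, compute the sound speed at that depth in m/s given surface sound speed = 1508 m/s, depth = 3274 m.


c = 1508 + 0.017 * 3274 = 1563.658

1563.658 m/s


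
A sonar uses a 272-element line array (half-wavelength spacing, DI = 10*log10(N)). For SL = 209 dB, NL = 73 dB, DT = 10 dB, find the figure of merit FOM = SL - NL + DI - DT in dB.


Step 1: DI = 10*log10(272) = 24.35 dB
Step 2: FOM = SL - NL + DI - DT = 209 - 73 + 24.35 - 10 = 150.35

150.35 dB


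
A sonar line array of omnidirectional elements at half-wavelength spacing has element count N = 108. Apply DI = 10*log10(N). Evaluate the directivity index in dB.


DI = 10*log10(108) = 20.33

20.33 dB


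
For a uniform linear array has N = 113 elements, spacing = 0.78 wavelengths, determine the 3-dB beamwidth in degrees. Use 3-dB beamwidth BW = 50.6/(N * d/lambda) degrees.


BW = 50.6 / (113 * 0.78) = 50.6 / 88.14 = 0.57

0.57 deg


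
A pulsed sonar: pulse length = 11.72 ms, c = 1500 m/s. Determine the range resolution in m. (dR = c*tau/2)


dR = c*tau/2 = 1500 * 11.72e-3 / 2 = 8.79

8.79 m


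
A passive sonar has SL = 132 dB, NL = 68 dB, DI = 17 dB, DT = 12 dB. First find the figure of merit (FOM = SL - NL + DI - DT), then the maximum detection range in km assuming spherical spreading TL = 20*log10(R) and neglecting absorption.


Step 1: FOM = SL - NL + DI - DT = 132 - 68 + 17 - 12 = 69 dB
Step 2: at max range FOM = TL = 20*log10(R), so R = 10^(69/20) = 2818.38 m = 2.82 km

2.82 km


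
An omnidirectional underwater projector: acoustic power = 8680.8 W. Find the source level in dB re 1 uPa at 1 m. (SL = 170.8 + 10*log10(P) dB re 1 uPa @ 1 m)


SL = 170.8 + 10*log10(8680.8) = 170.8 + 39.39 = 210.19

210.19 dB


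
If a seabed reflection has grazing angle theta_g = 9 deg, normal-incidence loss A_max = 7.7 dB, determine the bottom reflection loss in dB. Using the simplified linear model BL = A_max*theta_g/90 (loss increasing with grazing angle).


BL = A_max * theta_g / 90 = 7.7 * 9 / 90 = 0.77

0.77 dB


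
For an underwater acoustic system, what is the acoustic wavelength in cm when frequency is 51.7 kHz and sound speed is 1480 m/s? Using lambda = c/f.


lambda = c/f = 1480 / 51700 = 0.0286 m = 2.86 cm

2.86 cm


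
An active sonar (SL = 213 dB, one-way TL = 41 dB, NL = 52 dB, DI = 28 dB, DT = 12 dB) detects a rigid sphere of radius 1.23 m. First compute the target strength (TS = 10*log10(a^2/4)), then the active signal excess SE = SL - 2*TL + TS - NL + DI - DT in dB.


Step 1: TS = 10*log10(1.23^2/4) = -4.22 dB
Step 2: SE = SL - 2*TL + TS - NL + DI - DT = 213 - 2*41 + (-4.22) - 52 + 28 - 12 = 90.78

90.78 dB


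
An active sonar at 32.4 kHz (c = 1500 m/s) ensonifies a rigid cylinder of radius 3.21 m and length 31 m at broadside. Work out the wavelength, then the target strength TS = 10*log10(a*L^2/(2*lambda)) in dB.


Step 1: lambda = c/f = 1500/32400 = 0.0463 m
Step 2: TS = 10*log10(a*L^2/(2*lambda)) = 10*log10(3.21*31^2/(2*0.0463)) = 45.23

45.23 dB


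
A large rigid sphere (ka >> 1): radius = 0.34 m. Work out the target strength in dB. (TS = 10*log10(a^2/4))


TS = 10*log10(0.34^2 / 4) = 10*log10(0.0289) = -15.39

-15.39 dB


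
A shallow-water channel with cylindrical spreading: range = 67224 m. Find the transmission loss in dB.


48.28 dB


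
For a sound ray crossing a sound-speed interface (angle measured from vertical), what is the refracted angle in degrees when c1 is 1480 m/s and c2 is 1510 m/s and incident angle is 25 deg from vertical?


25.54 deg


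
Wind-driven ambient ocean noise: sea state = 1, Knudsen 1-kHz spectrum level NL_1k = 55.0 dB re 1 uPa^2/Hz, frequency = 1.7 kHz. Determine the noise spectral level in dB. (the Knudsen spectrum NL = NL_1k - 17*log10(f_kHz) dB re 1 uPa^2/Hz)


NL = NL_1k - 17*log10(f_kHz) = 55.0 - 17*log10(1.7) = 55.0 - (3.92) = 51.08

51.08 dB


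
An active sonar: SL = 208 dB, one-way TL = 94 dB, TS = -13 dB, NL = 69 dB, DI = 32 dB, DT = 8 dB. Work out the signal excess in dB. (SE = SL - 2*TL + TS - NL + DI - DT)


-38 dB


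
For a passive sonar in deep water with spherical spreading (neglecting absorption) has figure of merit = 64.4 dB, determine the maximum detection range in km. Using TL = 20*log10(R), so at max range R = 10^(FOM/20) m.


At max range FOM = TL, so 20*log10(R) = 64.4
R = 10^(64.4/20) = 1659.59 m = 1.66 km

1.66 km


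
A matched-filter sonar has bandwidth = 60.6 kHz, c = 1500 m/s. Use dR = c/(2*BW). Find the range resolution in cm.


dR = c/(2*BW) = 1500 / (2 * 60.6e3) = 0.0124 m = 1.24 cm

1.24 cm


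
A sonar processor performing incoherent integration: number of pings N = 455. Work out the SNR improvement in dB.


Gain = 5*log10(455) = 13.29

13.29 dB


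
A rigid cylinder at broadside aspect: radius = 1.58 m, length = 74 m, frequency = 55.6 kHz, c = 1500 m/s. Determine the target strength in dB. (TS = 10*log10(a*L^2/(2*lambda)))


lambda = 1500/55600 = 0.02698 m
TS = 10*log10(1.58*74^2/(2*0.02698)) = 52.05

52.05 dB


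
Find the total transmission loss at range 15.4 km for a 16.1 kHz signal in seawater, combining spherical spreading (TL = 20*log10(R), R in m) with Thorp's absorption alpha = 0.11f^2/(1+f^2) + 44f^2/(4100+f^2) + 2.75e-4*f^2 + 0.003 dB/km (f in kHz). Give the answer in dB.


126.87 dB


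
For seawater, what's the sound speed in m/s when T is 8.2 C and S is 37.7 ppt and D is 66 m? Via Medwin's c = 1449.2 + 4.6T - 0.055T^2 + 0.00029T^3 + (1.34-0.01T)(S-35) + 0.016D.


c = 1449.2 + 4.6*8.2 - 0.055*8.2^2 + 0.00029*8.2^3 + (1.34 - 0.01*8.2)*(37.7 - 35) + 0.016*66 = 1487.83

1487.83 m/s


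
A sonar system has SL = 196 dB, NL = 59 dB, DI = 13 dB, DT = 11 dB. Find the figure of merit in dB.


FOM = SL - NL + DI - DT = 196 - 59 + 13 - 11 = 139

139 dB


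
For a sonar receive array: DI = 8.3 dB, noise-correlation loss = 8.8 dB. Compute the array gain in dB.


-0.5 dB


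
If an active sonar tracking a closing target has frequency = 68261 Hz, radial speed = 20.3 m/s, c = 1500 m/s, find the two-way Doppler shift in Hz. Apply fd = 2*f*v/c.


fd = 2*f*v/c = 2 * 68261 * 20.3 / 1500 = 1847.6

1847.6 Hz


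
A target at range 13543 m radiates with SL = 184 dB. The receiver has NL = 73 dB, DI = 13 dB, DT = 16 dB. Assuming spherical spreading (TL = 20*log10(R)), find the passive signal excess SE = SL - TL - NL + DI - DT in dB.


25.37 dB


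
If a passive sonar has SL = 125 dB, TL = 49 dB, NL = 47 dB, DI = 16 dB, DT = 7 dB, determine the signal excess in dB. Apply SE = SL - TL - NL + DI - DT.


SE = SL - TL - NL + DI - DT = 125 - 49 - 47 + 16 - 7 = 38

38 dB


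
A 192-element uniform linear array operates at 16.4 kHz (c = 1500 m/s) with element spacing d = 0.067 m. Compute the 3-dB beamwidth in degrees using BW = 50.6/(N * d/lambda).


Step 1: lambda = 1500/16400 = 0.09146 m
Step 2: d/lambda = 0.067/0.09146 = 0.7326
Step 3: BW = 50.6/(N * d/lambda) = 50.6/(192 * 0.7326) = 0.36

0.36 deg


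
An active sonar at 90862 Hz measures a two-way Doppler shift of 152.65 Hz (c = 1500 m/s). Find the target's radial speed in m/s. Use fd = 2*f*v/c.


1.26 m/s


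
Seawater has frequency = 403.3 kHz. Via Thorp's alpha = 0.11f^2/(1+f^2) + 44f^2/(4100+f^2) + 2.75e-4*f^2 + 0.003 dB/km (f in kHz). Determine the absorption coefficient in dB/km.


f^2 = 162650.89
alpha = 0.11*162650.89/(1+162650.89) + 44*162650.89/(4100+162650.89) + 2.75e-4*162650.89 + 0.003 = 87.76

87.76 dB/km


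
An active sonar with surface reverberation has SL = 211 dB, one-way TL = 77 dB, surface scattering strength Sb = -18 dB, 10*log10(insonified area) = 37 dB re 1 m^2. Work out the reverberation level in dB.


76 dB


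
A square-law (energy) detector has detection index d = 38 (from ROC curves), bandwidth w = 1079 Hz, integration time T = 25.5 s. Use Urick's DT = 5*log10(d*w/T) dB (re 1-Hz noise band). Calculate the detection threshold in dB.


DT = 5*log10(d*w/T) = 5*log10(38 * 1079 / 25.5) = 5*log10(1607.92) = 16.03

16.03 dB


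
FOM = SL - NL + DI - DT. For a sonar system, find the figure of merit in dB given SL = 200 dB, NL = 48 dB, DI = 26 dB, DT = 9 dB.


169 dB


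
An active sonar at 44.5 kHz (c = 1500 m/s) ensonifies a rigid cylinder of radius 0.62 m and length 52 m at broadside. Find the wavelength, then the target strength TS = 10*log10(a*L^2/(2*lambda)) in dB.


Step 1: lambda = c/f = 1500/44500 = 0.03371 m
Step 2: TS = 10*log10(a*L^2/(2*lambda)) = 10*log10(0.62*52^2/(2*0.03371)) = 43.96

43.96 dB


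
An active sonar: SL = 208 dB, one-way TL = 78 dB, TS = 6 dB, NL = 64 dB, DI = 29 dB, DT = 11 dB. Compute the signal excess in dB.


12 dB


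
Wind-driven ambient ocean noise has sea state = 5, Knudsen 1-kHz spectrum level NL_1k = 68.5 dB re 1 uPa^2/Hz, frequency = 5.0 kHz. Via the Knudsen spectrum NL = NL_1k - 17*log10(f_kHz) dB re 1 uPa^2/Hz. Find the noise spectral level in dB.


NL = NL_1k - 17*log10(f_kHz) = 68.5 - 17*log10(5.0) = 68.5 - (11.88) = 56.62

56.62 dB


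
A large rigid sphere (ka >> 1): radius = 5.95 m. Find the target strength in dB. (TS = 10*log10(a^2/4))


TS = 10*log10(5.95^2 / 4) = 10*log10(8.850625) = 9.47

9.47 dB


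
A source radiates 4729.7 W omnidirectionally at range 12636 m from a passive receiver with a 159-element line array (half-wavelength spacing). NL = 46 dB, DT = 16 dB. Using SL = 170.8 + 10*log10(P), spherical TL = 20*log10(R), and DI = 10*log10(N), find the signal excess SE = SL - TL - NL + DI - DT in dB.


Step 1: SL = 170.8 + 10*log10(4729.7) = 207.55 dB
Step 2: TL = 20*log10(12636) = 82.03 dB
Step 3: DI = 10*log10(159) = 22.01 dB
Step 4: SE = SL - TL - NL + DI - DT = 207.55 - 82.03 - 46 + 22.01 - 16 = 85.53

85.53 dB


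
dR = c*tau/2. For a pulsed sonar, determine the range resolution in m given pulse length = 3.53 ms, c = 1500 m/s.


dR = c*tau/2 = 1500 * 3.53e-3 / 2 = 2.6475

2.6475 m


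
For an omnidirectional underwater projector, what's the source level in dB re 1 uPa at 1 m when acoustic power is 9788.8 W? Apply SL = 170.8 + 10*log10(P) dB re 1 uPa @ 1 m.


210.71 dB


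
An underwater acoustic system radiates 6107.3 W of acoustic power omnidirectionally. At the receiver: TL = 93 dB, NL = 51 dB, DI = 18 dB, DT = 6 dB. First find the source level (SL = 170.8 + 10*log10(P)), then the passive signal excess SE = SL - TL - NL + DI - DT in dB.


Step 1: SL = 170.8 + 10*log10(6107.3) = 208.66 dB
Step 2: SE = SL - TL - NL + DI - DT = 208.66 - 93 - 51 + 18 - 6 = 76.66

76.66 dB


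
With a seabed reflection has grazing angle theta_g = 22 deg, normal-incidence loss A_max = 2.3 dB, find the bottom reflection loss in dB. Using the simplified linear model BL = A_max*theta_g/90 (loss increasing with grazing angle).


0.56 dB


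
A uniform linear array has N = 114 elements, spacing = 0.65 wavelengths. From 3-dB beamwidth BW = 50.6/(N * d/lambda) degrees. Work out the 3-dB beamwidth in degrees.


BW = 50.6 / (114 * 0.65) = 50.6 / 74.1 = 0.68

0.68 deg


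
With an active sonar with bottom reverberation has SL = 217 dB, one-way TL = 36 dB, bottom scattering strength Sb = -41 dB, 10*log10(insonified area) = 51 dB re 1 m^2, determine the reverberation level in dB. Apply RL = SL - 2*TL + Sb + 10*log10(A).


RL = SL - 2*TL + Sb + 10*log10(A) = 217 - 2*36 + (-41) + 51 = 155

155 dB


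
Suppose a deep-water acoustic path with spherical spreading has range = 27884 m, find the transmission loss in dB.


TL = 20*log10(27884) = 88.91

88.91 dB


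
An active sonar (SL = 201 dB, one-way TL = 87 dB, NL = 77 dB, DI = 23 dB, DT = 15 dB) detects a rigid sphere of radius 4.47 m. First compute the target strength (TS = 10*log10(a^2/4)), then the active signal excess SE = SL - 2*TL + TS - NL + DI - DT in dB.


Step 1: TS = 10*log10(4.47^2/4) = 6.99 dB
Step 2: SE = SL - 2*TL + TS - NL + DI - DT = 201 - 2*87 + (6.99) - 77 + 23 - 15 = -35.01

-35.01 dB


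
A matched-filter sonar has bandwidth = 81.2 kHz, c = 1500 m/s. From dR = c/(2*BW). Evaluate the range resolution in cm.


0.92 cm


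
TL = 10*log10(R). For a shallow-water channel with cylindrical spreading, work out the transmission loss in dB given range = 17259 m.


TL = 10*log10(17259) = 42.37

42.37 dB


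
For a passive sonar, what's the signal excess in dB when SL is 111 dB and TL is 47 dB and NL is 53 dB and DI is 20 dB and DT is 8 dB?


23 dB


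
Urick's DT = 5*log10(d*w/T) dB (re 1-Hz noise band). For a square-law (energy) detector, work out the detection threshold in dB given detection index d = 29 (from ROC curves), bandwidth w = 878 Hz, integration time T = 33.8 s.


DT = 5*log10(d*w/T) = 5*log10(29 * 878 / 33.8) = 5*log10(753.31) = 14.38

14.38 dB


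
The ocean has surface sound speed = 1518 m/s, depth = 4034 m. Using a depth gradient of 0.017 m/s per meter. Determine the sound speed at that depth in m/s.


1586.578 m/s


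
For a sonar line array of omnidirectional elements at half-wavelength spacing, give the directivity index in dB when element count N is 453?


26.56 dB


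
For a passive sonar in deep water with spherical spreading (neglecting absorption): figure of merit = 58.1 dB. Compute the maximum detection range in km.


At max range FOM = TL, so 20*log10(R) = 58.1
R = 10^(58.1/20) = 803.53 m = 0.8 km

0.8 km


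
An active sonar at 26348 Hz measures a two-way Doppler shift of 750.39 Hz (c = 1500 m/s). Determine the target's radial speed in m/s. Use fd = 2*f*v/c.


21.36 m/s


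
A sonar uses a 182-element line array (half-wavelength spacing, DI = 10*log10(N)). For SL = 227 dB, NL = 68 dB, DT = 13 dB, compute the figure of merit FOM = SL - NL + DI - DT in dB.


Step 1: DI = 10*log10(182) = 22.6 dB
Step 2: FOM = SL - NL + DI - DT = 227 - 68 + 22.6 - 13 = 168.6

168.6 dB


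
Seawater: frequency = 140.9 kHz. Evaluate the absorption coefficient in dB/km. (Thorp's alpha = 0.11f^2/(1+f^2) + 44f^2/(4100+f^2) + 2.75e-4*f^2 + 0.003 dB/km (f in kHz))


42.041 dB/km


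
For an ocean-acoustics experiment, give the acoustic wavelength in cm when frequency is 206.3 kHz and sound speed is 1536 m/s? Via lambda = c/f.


lambda = c/f = 1536 / 206300 = 0.0074 m = 0.74 cm

0.74 cm


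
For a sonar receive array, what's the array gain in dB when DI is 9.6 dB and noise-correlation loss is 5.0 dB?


AG = DI - L_corr = 9.6 - 5.0 = 4.6

4.6 dB


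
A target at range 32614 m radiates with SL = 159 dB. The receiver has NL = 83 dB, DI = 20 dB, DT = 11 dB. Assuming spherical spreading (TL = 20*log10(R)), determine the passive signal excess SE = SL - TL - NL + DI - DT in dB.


Step 1: TL = 20*log10(32614) = 90.27 dB
Step 2: SE = 159 - 90.27 - 83 + 20 - 11 = -5.27

-5.27 dB


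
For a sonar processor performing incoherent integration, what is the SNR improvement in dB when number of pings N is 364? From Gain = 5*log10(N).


Gain = 5*log10(364) = 12.81

12.81 dB


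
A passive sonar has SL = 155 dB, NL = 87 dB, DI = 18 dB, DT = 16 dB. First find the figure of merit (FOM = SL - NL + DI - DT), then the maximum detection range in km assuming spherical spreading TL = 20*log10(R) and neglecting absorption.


Step 1: FOM = SL - NL + DI - DT = 155 - 87 + 18 - 16 = 70 dB
Step 2: at max range FOM = TL = 20*log10(R), so R = 10^(70/20) = 3162.28 m = 3.16 km

3.16 km


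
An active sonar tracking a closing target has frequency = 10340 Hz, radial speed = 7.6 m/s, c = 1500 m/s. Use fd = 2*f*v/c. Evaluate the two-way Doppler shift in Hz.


fd = 2*f*v/c = 2 * 10340 * 7.6 / 1500 = 104.78

104.78 Hz


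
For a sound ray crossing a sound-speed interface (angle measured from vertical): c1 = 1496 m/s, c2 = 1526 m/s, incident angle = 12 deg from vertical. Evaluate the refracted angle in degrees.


sin(theta2) = (c2/c1)*sin(theta1) = (1526/1496)*sin(12 deg) = 0.21208
theta2 = arcsin(0.21208) = 12.24

12.24 deg


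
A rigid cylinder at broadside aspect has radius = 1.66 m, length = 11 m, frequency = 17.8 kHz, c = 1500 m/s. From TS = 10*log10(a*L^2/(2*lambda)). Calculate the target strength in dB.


lambda = 1500/17800 = 0.08427 m
TS = 10*log10(1.66*11^2/(2*0.08427)) = 30.76

30.76 dB


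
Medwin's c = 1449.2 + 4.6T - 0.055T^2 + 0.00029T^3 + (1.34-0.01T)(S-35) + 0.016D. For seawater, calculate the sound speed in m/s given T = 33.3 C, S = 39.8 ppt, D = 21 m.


c = 1449.2 + 4.6*33.3 - 0.055*33.3^2 + 0.00029*33.3^3 + (1.34 - 0.01*33.3)*(39.8 - 35) + 0.016*21 = 1557.27

1557.27 m/s


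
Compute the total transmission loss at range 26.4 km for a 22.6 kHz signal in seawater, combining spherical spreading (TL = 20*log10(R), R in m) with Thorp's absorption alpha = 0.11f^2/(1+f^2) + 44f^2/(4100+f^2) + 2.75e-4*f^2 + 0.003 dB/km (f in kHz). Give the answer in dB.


Step 1 (Thorp): alpha = 0.11*510.76/(1+510.76) + 44*510.76/(4100+510.76) + 2.75e-4*510.76 + 0.003 = 5.1274 dB/km
Step 2: TL_spread = 20*log10(26400) = 88.43 dB
Step 3: TL_abs = alpha*R = 5.1274 * 26.4 = 135.36 dB
Step 4: TL_total = 88.43 + 135.36 = 223.79

223.79 dB


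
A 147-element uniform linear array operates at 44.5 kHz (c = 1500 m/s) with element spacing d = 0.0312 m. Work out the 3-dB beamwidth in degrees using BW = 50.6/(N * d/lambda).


0.37 deg


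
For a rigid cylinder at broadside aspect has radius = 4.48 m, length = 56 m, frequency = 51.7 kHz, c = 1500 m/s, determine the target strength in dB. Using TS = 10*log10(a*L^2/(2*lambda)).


lambda = 1500/51700 = 0.02901 m
TS = 10*log10(4.48*56^2/(2*0.02901)) = 53.84

53.84 dB


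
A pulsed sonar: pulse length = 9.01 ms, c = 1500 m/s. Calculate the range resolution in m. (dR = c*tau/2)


dR = c*tau/2 = 1500 * 9.01e-3 / 2 = 6.7575

6.7575 m


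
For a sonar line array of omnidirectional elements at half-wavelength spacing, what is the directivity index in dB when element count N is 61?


17.85 dB


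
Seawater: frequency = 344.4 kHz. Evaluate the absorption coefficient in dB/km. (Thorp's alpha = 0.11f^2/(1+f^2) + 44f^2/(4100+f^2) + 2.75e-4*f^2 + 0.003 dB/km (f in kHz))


75.261 dB/km


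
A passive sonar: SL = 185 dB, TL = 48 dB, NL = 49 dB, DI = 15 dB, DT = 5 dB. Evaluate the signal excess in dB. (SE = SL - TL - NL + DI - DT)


98 dB


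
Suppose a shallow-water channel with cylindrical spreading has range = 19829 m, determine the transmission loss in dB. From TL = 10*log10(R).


TL = 10*log10(19829) = 42.97

42.97 dB


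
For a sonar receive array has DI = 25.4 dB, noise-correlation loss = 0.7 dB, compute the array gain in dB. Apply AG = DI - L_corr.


24.7 dB


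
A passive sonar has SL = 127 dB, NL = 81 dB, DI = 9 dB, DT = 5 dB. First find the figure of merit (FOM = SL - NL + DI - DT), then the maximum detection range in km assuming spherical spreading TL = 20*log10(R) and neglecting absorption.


Step 1: FOM = SL - NL + DI - DT = 127 - 81 + 9 - 5 = 50 dB
Step 2: at max range FOM = TL = 20*log10(R), so R = 10^(50/20) = 316.23 m = 0.32 km

0.32 km


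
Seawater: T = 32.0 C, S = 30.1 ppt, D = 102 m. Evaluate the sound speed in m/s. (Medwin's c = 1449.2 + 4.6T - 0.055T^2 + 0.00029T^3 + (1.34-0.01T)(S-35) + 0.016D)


1546.22 m/s


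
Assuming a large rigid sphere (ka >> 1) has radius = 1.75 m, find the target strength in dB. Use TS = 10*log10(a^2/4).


TS = 10*log10(1.75^2 / 4) = 10*log10(0.765625) = -1.16

-1.16 dB


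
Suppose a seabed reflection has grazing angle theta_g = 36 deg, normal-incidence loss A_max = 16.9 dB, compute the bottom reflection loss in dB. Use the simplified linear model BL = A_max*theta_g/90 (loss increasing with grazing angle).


BL = A_max * theta_g / 90 = 16.9 * 36 / 90 = 6.76

6.76 dB


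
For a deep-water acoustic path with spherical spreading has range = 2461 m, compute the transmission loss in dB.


67.82 dB


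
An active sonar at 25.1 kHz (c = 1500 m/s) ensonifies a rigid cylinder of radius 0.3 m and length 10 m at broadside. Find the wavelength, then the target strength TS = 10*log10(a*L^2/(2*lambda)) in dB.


Step 1: lambda = c/f = 1500/25100 = 0.05976 m
Step 2: TS = 10*log10(a*L^2/(2*lambda)) = 10*log10(0.3*10^2/(2*0.05976)) = 24.0

24.0 dB


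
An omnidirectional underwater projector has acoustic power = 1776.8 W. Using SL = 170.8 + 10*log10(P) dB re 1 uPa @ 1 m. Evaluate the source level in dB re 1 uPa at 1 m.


203.3 dB


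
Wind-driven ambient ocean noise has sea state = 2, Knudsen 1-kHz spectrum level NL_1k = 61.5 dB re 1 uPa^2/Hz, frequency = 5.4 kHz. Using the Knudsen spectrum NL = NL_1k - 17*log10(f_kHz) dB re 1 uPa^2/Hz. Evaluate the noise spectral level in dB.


NL = NL_1k - 17*log10(f_kHz) = 61.5 - 17*log10(5.4) = 61.5 - (12.45) = 49.05

49.05 dB


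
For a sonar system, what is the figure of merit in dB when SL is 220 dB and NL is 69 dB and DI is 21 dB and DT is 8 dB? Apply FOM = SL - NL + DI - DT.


FOM = SL - NL + DI - DT = 220 - 69 + 21 - 8 = 164

164 dB


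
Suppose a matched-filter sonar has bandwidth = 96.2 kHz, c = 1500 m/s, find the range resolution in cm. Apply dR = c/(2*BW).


0.78 cm


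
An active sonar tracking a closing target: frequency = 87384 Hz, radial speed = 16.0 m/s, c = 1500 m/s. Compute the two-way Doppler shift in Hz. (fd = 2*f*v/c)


fd = 2*f*v/c = 2 * 87384 * 16.0 / 1500 = 1864.19

1864.19 Hz


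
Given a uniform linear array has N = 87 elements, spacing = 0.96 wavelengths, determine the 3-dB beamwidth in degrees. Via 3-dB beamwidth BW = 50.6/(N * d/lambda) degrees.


0.61 deg


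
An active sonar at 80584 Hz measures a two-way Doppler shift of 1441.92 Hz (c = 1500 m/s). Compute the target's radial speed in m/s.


From fd = 2*f*v/c, v = c*fd/(2*f) = 1500 * 1441.92 / (2*80584) = 13.42

13.42 m/s


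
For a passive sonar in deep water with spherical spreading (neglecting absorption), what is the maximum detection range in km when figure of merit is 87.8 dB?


At max range FOM = TL, so 20*log10(R) = 87.8
R = 10^(87.8/20) = 24547.09 m = 24.55 km

24.55 km


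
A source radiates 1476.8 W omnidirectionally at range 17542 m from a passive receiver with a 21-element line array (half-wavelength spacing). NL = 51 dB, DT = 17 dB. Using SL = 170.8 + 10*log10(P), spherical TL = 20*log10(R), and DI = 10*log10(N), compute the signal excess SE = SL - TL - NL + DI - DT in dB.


Step 1: SL = 170.8 + 10*log10(1476.8) = 202.49 dB
Step 2: TL = 20*log10(17542) = 84.88 dB
Step 3: DI = 10*log10(21) = 13.22 dB
Step 4: SE = SL - TL - NL + DI - DT = 202.49 - 84.88 - 51 + 13.22 - 17 = 62.83

62.83 dB


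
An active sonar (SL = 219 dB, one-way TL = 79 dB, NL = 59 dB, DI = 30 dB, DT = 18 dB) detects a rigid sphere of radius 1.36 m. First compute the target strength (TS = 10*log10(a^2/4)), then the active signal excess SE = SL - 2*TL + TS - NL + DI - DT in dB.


Step 1: TS = 10*log10(1.36^2/4) = -3.35 dB
Step 2: SE = SL - 2*TL + TS - NL + DI - DT = 219 - 2*79 + (-3.35) - 59 + 30 - 18 = 10.65

10.65 dB


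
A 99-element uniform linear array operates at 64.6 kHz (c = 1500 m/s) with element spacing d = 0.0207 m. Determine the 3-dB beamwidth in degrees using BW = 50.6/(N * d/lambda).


Step 1: lambda = 1500/64600 = 0.02322 m
Step 2: d/lambda = 0.0207/0.02322 = 0.8915
Step 3: BW = 50.6/(N * d/lambda) = 50.6/(99 * 0.8915) = 0.57

0.57 deg


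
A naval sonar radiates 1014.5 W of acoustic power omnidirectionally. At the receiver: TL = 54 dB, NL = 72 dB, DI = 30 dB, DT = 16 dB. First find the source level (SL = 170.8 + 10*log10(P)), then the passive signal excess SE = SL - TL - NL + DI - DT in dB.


Step 1: SL = 170.8 + 10*log10(1014.5) = 200.86 dB
Step 2: SE = SL - TL - NL + DI - DT = 200.86 - 54 - 72 + 30 - 16 = 88.86

88.86 dB


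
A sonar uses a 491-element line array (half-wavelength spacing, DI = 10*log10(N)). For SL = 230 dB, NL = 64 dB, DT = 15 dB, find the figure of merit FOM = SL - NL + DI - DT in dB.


Step 1: DI = 10*log10(491) = 26.91 dB
Step 2: FOM = SL - NL + DI - DT = 230 - 64 + 26.91 - 15 = 177.91

177.91 dB


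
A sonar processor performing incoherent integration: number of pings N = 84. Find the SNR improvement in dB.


Gain = 5*log10(84) = 9.62

9.62 dB


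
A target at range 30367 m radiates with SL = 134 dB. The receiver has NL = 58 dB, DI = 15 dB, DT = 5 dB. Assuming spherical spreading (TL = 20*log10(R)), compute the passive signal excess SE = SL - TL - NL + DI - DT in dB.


Step 1: TL = 20*log10(30367) = 89.65 dB
Step 2: SE = 134 - 89.65 - 58 + 15 - 5 = -3.65

-3.65 dB


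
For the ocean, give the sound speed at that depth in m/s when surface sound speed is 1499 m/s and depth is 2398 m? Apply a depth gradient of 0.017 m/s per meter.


c = 1499 + 0.017 * 2398 = 1539.766

1539.766 m/s


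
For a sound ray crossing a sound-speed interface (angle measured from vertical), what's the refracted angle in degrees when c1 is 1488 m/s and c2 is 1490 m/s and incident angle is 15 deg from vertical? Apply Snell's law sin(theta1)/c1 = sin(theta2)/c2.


15.02 deg


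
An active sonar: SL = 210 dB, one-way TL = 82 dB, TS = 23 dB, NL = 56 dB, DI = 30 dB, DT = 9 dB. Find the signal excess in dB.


SE = SL - 2*TL + TS - NL + DI - DT = 210 - 2*82 + (23) - 56 + 30 - 9 = 34

34 dB


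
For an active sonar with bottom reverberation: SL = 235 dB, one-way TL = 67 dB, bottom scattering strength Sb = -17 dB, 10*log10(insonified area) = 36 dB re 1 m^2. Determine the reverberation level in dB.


RL = SL - 2*TL + Sb + 10*log10(A) = 235 - 2*67 + (-17) + 36 = 120

120 dB


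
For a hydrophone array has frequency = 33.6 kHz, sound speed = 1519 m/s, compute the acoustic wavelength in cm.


lambda = c/f = 1519 / 33600 = 0.0452 m = 4.52 cm

4.52 cm


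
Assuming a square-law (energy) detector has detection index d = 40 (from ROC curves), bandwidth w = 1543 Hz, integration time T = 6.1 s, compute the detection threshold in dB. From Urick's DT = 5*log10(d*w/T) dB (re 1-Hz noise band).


20.03 dB


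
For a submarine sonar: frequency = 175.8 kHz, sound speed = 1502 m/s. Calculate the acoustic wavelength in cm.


0.85 cm


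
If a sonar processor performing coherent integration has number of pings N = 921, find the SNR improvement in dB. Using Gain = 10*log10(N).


29.64 dB


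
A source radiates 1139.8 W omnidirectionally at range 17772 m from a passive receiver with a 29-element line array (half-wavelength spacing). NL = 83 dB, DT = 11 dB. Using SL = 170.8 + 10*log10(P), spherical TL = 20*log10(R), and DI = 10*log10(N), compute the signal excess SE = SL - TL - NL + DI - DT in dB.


37.0 dB


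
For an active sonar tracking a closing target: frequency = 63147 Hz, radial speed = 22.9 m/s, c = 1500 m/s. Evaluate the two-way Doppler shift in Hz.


fd = 2*f*v/c = 2 * 63147 * 22.9 / 1500 = 1928.09

1928.09 Hz


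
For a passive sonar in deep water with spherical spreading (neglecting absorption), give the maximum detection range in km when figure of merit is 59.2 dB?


At max range FOM = TL, so 20*log10(R) = 59.2
R = 10^(59.2/20) = 912.01 m = 0.91 km

0.91 km


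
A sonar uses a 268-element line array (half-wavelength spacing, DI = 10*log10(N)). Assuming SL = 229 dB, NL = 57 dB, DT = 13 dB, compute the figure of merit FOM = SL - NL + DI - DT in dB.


Step 1: DI = 10*log10(268) = 24.28 dB
Step 2: FOM = SL - NL + DI - DT = 229 - 57 + 24.28 - 13 = 183.28

183.28 dB


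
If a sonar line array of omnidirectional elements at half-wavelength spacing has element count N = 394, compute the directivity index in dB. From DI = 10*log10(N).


DI = 10*log10(394) = 25.95

25.95 dB


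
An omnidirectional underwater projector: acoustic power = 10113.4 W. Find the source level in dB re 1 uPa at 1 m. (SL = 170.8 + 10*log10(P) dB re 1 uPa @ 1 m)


210.85 dB


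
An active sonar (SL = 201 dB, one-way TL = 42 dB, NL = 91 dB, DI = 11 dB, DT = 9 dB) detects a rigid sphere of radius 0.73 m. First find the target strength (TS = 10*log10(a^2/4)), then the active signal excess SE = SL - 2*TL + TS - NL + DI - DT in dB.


Step 1: TS = 10*log10(0.73^2/4) = -8.75 dB
Step 2: SE = SL - 2*TL + TS - NL + DI - DT = 201 - 2*42 + (-8.75) - 91 + 11 - 9 = 19.25

19.25 dB


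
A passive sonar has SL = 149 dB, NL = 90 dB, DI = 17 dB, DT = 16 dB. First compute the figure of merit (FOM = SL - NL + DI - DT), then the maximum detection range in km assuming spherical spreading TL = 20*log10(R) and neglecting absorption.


Step 1: FOM = SL - NL + DI - DT = 149 - 90 + 17 - 16 = 60 dB
Step 2: at max range FOM = TL = 20*log10(R), so R = 10^(60/20) = 1000.0 m = 1.0 km

1.0 km


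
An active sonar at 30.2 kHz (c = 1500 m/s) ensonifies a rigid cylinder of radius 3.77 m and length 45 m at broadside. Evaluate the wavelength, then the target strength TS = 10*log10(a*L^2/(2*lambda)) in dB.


Step 1: lambda = c/f = 1500/30200 = 0.04967 m
Step 2: TS = 10*log10(a*L^2/(2*lambda)) = 10*log10(3.77*45^2/(2*0.04967)) = 48.86

48.86 dB


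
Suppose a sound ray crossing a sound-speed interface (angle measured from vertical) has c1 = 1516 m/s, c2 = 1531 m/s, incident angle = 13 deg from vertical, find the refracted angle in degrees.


sin(theta2) = (c2/c1)*sin(theta1) = (1531/1516)*sin(13 deg) = 0.22718
theta2 = arcsin(0.22718) = 13.13

13.13 deg


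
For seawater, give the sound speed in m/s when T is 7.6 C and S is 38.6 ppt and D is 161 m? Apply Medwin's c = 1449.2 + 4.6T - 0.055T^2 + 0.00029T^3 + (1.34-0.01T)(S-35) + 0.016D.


c = 1449.2 + 4.6*7.6 - 0.055*7.6^2 + 0.00029*7.6^3 + (1.34 - 0.01*7.6)*(38.6 - 35) + 0.016*161 = 1488.24

1488.24 m/s


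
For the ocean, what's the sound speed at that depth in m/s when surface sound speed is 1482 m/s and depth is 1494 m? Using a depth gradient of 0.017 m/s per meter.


c = 1482 + 0.017 * 1494 = 1507.398

1507.398 m/s


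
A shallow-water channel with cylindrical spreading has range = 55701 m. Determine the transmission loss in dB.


TL = 10*log10(55701) = 47.46

47.46 dB


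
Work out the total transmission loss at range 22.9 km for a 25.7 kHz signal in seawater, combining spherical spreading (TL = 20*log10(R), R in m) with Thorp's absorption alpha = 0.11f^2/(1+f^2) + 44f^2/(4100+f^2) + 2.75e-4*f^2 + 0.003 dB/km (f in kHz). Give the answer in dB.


Step 1 (Thorp): alpha = 0.11*660.49/(1+660.49) + 44*660.49/(4100+660.49) + 2.75e-4*660.49 + 0.003 = 6.3992 dB/km
Step 2: TL_spread = 20*log10(22900) = 87.2 dB
Step 3: TL_abs = alpha*R = 6.3992 * 22.9 = 146.54 dB
Step 4: TL_total = 87.2 + 146.54 = 233.74

233.74 dB


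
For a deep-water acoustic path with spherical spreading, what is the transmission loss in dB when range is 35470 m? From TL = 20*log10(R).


TL = 20*log10(35470) = 91.0

91.0 dB


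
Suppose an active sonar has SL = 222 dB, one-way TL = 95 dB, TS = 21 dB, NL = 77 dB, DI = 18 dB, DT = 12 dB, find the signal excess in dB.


-18 dB


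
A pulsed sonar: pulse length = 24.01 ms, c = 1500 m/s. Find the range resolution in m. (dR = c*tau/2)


dR = c*tau/2 = 1500 * 24.01e-3 / 2 = 18.0075

18.0075 m


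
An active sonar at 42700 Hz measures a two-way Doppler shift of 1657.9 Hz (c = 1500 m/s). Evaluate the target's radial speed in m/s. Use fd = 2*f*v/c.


From fd = 2*f*v/c, v = c*fd/(2*f) = 1500 * 1657.9 / (2*42700) = 29.12

29.12 m/s


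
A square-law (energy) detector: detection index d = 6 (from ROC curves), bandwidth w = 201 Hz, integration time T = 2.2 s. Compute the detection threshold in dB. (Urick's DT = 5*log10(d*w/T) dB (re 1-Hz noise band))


13.69 dB


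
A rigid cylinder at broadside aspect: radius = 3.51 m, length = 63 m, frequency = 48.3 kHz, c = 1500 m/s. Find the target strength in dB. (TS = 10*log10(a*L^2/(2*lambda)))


53.51 dB


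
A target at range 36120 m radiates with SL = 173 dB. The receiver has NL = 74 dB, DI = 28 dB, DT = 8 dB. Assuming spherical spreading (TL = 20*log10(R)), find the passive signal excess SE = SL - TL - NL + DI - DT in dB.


Step 1: TL = 20*log10(36120) = 91.15 dB
Step 2: SE = 173 - 91.15 - 74 + 28 - 8 = 27.85

27.85 dB


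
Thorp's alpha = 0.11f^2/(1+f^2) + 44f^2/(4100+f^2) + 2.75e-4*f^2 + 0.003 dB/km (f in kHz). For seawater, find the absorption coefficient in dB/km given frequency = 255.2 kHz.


f^2 = 65127.04
alpha = 0.11*65127.04/(1+65127.04) + 44*65127.04/(4100+65127.04) + 2.75e-4*65127.04 + 0.003 = 59.417

59.417 dB/km


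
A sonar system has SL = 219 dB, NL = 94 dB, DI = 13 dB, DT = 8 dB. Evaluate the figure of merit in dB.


FOM = SL - NL + DI - DT = 219 - 94 + 13 - 8 = 130

130 dB


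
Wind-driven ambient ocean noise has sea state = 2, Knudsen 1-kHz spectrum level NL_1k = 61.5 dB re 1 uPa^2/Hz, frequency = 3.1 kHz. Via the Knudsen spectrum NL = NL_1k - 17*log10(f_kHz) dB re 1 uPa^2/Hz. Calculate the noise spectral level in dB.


53.15 dB


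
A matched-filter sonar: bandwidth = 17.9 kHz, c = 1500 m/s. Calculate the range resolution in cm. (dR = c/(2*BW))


dR = c/(2*BW) = 1500 / (2 * 17.9e3) = 0.0419 m = 4.19 cm

4.19 cm


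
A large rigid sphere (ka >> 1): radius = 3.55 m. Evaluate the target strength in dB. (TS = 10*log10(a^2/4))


TS = 10*log10(3.55^2 / 4) = 10*log10(3.150625) = 4.98

4.98 dB


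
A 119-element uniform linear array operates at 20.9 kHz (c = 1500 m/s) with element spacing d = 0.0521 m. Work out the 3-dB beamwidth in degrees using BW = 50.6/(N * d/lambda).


Step 1: lambda = 1500/20900 = 0.07177 m
Step 2: d/lambda = 0.0521/0.07177 = 0.7259
Step 3: BW = 50.6/(N * d/lambda) = 50.6/(119 * 0.7259) = 0.59

0.59 deg


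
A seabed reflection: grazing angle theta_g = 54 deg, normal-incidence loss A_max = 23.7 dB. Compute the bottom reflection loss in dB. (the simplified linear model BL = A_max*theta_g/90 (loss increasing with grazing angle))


BL = A_max * theta_g / 90 = 23.7 * 54 / 90 = 14.22

14.22 dB


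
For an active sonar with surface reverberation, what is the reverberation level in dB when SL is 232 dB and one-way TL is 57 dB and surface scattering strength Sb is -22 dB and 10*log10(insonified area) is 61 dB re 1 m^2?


RL = SL - 2*TL + Sb + 10*log10(A) = 232 - 2*57 + (-22) + 61 = 157

157 dB


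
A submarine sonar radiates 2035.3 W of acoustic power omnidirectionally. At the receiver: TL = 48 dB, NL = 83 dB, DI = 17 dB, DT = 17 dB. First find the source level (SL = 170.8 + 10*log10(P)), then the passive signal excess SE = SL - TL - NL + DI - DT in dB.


Step 1: SL = 170.8 + 10*log10(2035.3) = 203.89 dB
Step 2: SE = SL - TL - NL + DI - DT = 203.89 - 48 - 83 + 17 - 17 = 72.89

72.89 dB


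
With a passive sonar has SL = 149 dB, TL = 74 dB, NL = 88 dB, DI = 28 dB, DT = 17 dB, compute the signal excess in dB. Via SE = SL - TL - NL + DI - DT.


SE = SL - TL - NL + DI - DT = 149 - 74 - 88 + 28 - 17 = -2

-2 dB


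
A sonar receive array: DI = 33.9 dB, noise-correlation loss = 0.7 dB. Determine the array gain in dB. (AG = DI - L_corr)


AG = DI - L_corr = 33.9 - 0.7 = 33.2

33.2 dB
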